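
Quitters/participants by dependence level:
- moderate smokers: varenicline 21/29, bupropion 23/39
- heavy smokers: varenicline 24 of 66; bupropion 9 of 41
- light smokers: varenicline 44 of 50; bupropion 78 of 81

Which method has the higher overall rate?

bupropion

Moderate smokers: varenicline 21/29 = 72.4%, bupropion 23/39 = 59.0% → varenicline
Heavy smokers: varenicline 24/66 = 36.4%, bupropion 9/41 = 22.0% → varenicline
Light smokers: varenicline 44/50 = 88.0%, bupropion 78/81 = 96.3% → bupropion
Overall: varenicline 89/145 = 61.4%, bupropion 110/161 = 68.3% → bupropion
(Neither sweeps every dependence group, but bupropion has the higher pooled rate.)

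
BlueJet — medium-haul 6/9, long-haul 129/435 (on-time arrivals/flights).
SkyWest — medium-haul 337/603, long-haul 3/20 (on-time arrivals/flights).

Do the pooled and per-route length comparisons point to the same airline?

Medium-haul: BlueJet 6/9 = 66.7%, SkyWest 337/603 = 55.9% → BlueJet
Long-haul: BlueJet 129/435 = 29.7%, SkyWest 3/20 = 15.0% → BlueJet
Overall: BlueJet 135/444 = 30.4%, SkyWest 340/623 = 54.6% → SkyWest
BlueJet wins each route group but SkyWest wins overall — the comparison reverses. BlueJet's flights skew toward long-haul, which has a lower base rate.

No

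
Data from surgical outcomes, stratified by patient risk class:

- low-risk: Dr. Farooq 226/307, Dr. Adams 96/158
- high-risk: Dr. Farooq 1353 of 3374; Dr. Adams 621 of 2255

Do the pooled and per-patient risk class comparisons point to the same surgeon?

Yes

Low-risk: Dr. Farooq 226/307 = 73.6%, Dr. Adams 96/158 = 60.8% → Dr. Farooq
High-risk: Dr. Farooq 1353/3374 = 40.1%, Dr. Adams 621/2255 = 27.5% → Dr. Farooq
Overall: Dr. Farooq 1579/3681 = 42.9%, Dr. Adams 717/2413 = 29.7% → Dr. Farooq
Dr. Farooq wins overall and in every patient risk group — no reversal.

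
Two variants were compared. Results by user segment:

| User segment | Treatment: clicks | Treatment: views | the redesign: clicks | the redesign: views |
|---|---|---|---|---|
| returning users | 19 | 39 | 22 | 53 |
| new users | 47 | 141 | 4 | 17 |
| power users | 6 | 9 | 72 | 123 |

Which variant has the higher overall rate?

Returning users: Treatment 19/39 = 48.7%, the redesign 22/53 = 41.5% → Treatment
New users: Treatment 47/141 = 33.3%, the redesign 4/17 = 23.5% → Treatment
Power users: Treatment 6/9 = 66.7%, the redesign 72/123 = 58.5% → Treatment
Overall: Treatment 72/189 = 38.1%, the redesign 98/193 = 50.8% → the redesign
(Treatment wins every user group but the redesign wins overall — Treatment's views skew toward the low-rate new users group.)

the redesign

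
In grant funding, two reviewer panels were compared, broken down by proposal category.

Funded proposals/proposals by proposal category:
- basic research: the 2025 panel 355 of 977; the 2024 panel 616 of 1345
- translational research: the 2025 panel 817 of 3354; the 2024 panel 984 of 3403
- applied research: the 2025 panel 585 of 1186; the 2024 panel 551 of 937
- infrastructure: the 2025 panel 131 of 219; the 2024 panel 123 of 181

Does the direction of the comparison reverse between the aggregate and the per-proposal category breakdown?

No

Basic research: the 2025 panel 355/977 = 36.3%, the 2024 panel 616/1345 = 45.8% → the 2024 panel
Translational research: the 2025 panel 817/3354 = 24.4%, the 2024 panel 984/3403 = 28.9% → the 2024 panel
Applied research: the 2025 panel 585/1186 = 49.3%, the 2024 panel 551/937 = 58.8% → the 2024 panel
Infrastructure: the 2025 panel 131/219 = 59.8%, the 2024 panel 123/181 = 68.0% → the 2024 panel
Overall: the 2025 panel 1888/5736 = 32.9%, the 2024 panel 2274/5866 = 38.8% → the 2024 panel
The 2024 panel wins overall and in every proposal group — no reversal.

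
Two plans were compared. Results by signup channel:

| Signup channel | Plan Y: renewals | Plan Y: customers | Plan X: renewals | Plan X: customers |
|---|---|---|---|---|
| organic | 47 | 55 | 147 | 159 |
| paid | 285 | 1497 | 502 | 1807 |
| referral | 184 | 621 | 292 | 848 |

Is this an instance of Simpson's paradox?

No

Organic: Plan Y 47/55 = 85.5%, Plan X 147/159 = 92.5% → Plan X
Paid: Plan Y 285/1497 = 19.0%, Plan X 502/1807 = 27.8% → Plan X
Referral: Plan Y 184/621 = 29.6%, Plan X 292/848 = 34.4% → Plan X
Overall: Plan Y 516/2173 = 23.7%, Plan X 941/2814 = 33.4% → Plan X
Plan X wins overall and in every signup group — no reversal.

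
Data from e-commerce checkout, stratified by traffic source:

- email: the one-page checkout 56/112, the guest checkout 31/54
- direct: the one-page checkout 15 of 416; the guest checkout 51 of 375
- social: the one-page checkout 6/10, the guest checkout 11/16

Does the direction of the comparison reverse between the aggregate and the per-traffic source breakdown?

Email: the one-page checkout 56/112 = 50.0%, the guest checkout 31/54 = 57.4% → the guest checkout
Direct: the one-page checkout 15/416 = 3.6%, the guest checkout 51/375 = 13.6% → the guest checkout
Social: the one-page checkout 6/10 = 60.0%, the guest checkout 11/16 = 68.8% → the guest checkout
Overall: the one-page checkout 77/538 = 14.3%, the guest checkout 93/445 = 20.9% → the guest checkout
The guest checkout wins overall and in every traffic group — no reversal.

No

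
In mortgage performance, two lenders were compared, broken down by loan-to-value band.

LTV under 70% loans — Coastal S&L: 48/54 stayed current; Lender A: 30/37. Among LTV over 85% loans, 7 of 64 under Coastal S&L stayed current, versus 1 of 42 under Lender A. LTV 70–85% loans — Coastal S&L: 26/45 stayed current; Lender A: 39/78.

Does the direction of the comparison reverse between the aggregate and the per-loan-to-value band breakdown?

LTV under 70%: Coastal S&L 48/54 = 88.9%, Lender A 30/37 = 81.1% → Coastal S&L
LTV over 85%: Coastal S&L 7/64 = 10.9%, Lender A 1/42 = 2.4% → Coastal S&L
LTV 70–85%: Coastal S&L 26/45 = 57.8%, Lender A 39/78 = 50.0% → Coastal S&L
Overall: Coastal S&L 81/163 = 49.7%, Lender A 70/157 = 44.6% → Coastal S&L
Coastal S&L wins overall and in every loan-to-value group — no reversal.

No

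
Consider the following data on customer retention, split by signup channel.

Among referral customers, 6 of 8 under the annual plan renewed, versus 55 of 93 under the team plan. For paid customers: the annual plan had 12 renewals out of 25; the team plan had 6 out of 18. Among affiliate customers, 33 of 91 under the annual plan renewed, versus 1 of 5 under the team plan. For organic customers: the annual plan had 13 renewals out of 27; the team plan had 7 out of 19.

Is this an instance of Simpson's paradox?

Yes

Referral: the annual plan 6/8 = 75.0%, the team plan 55/93 = 59.1% → the annual plan
Paid: the annual plan 12/25 = 48.0%, the team plan 6/18 = 33.3% → the annual plan
Affiliate: the annual plan 33/91 = 36.3%, the team plan 1/5 = 20.0% → the annual plan
Organic: the annual plan 13/27 = 48.1%, the team plan 7/19 = 36.8% → the annual plan
Overall: the annual plan 64/151 = 42.4%, the team plan 69/135 = 51.1% → the team plan
The annual plan wins each signup group but the team plan wins overall — the comparison reverses. The annual plan's customers skew toward affiliate, which has a lower base rate.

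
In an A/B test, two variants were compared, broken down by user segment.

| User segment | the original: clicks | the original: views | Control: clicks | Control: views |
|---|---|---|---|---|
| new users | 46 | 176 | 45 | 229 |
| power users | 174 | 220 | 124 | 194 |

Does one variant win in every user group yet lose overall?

No

New users: the original 46/176 = 26.1%, Control 45/229 = 19.7% → the original
Power users: the original 174/220 = 79.1%, Control 124/194 = 63.9% → the original
Overall: the original 220/396 = 55.6%, Control 169/423 = 40.0% → the original
The original wins overall and in every user group — no reversal.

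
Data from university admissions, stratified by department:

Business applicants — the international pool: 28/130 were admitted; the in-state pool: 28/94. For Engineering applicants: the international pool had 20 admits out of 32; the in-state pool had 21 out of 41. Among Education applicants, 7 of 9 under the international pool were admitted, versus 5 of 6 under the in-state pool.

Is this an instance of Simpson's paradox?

No

Business: the international pool 28/130 = 21.5%, the in-state pool 28/94 = 29.8% → the in-state pool
Engineering: the international pool 20/32 = 62.5%, the in-state pool 21/41 = 51.2% → the international pool
Education: the international pool 7/9 = 77.8%, the in-state pool 5/6 = 83.3% → the in-state pool
Overall: the international pool 55/171 = 32.2%, the in-state pool 54/141 = 38.3% → the in-state pool
Neither sweeps: the international pool wins 1 of 3 groups, the in-state pool wins 2. The in-state pool wins overall but not every group — no Simpson reversal.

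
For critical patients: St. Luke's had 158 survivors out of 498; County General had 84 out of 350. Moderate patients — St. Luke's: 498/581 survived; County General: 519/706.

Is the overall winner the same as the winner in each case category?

Critical: St. Luke's 158/498 = 31.7%, County General 84/350 = 24.0% → St. Luke's
Moderate: St. Luke's 498/581 = 85.7%, County General 519/706 = 73.5% → St. Luke's
Overall: St. Luke's 656/1079 = 60.8%, County General 603/1056 = 57.1% → St. Luke's
St. Luke's wins overall and in every case group — no reversal.

Yes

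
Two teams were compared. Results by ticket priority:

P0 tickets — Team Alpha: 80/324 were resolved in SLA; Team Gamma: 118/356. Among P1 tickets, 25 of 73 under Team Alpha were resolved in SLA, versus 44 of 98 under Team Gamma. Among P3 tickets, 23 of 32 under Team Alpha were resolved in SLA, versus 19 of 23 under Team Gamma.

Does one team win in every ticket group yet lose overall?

P0: Team Alpha 80/324 = 24.7%, Team Gamma 118/356 = 33.1% → Team Gamma
P1: Team Alpha 25/73 = 34.2%, Team Gamma 44/98 = 44.9% → Team Gamma
P3: Team Alpha 23/32 = 71.9%, Team Gamma 19/23 = 82.6% → Team Gamma
Overall: Team Alpha 128/429 = 29.8%, Team Gamma 181/477 = 37.9% → Team Gamma
Team Gamma wins overall and in every ticket group — no reversal.

No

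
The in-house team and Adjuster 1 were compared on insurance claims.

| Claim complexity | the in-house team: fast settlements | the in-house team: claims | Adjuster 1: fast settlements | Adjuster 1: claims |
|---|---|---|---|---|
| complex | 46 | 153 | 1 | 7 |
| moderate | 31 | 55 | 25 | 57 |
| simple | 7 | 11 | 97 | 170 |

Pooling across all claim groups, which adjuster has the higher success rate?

Complex: the in-house team 46/153 = 30.1%, Adjuster 1 1/7 = 14.3% → the in-house team
Moderate: the in-house team 31/55 = 56.4%, Adjuster 1 25/57 = 43.9% → the in-house team
Simple: the in-house team 7/11 = 63.6%, Adjuster 1 97/170 = 57.1% → the in-house team
Overall: the in-house team 84/219 = 38.4%, Adjuster 1 123/234 = 52.6% → Adjuster 1
(The in-house team wins every claim group but Adjuster 1 wins overall — the in-house team's claims skew toward the low-rate complex group.)

Adjuster 1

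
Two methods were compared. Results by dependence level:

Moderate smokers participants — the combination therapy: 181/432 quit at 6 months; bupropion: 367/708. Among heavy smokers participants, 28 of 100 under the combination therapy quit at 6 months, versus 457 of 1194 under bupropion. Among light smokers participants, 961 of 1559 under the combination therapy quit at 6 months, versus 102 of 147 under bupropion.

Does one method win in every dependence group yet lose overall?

Yes

Moderate smokers: the combination therapy 181/432 = 41.9%, bupropion 367/708 = 51.8% → bupropion
Heavy smokers: the combination therapy 28/100 = 28.0%, bupropion 457/1194 = 38.3% → bupropion
Light smokers: the combination therapy 961/1559 = 61.6%, bupropion 102/147 = 69.4% → bupropion
Overall: the combination therapy 1170/2091 = 56.0%, bupropion 926/2049 = 45.2% → the combination therapy
Bupropion wins each dependence group but the combination therapy wins overall — the comparison reverses. Bupropion's participants skew toward heavy smokers, which has a lower base rate.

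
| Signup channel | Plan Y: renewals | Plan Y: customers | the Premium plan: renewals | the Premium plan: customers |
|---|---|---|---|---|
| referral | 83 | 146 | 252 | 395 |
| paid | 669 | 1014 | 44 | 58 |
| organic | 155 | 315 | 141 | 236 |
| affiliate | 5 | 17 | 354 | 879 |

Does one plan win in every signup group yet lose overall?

Referral: Plan Y 83/146 = 56.8%, the Premium plan 252/395 = 63.8% → the Premium plan
Paid: Plan Y 669/1014 = 66.0%, the Premium plan 44/58 = 75.9% → the Premium plan
Organic: Plan Y 155/315 = 49.2%, the Premium plan 141/236 = 59.7% → the Premium plan
Affiliate: Plan Y 5/17 = 29.4%, the Premium plan 354/879 = 40.3% → the Premium plan
Overall: Plan Y 912/1492 = 61.1%, the Premium plan 791/1568 = 50.4% → Plan Y
The Premium plan wins each signup group but Plan Y wins overall — the comparison reverses. The Premium plan's customers skew toward affiliate, which has a lower base rate.

Yes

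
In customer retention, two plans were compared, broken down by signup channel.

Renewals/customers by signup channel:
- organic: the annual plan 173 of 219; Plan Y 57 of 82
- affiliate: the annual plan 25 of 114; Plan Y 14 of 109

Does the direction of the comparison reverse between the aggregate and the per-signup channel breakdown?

No

Organic: the annual plan 173/219 = 79.0%, Plan Y 57/82 = 69.5% → the annual plan
Affiliate: the annual plan 25/114 = 21.9%, Plan Y 14/109 = 12.8% → the annual plan
Overall: the annual plan 198/333 = 59.5%, Plan Y 71/191 = 37.2% → the annual plan
The annual plan wins overall and in every signup group — no reversal.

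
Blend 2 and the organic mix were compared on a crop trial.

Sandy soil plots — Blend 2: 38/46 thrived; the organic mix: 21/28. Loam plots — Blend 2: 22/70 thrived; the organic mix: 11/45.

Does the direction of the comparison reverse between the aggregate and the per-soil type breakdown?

No

Sandy soil: Blend 2 38/46 = 82.6%, the organic mix 21/28 = 75.0% → Blend 2
Loam: Blend 2 22/70 = 31.4%, the organic mix 11/45 = 24.4% → Blend 2
Overall: Blend 2 60/116 = 51.7%, the organic mix 32/73 = 43.8% → Blend 2
Blend 2 wins overall and in every soil group — no reversal.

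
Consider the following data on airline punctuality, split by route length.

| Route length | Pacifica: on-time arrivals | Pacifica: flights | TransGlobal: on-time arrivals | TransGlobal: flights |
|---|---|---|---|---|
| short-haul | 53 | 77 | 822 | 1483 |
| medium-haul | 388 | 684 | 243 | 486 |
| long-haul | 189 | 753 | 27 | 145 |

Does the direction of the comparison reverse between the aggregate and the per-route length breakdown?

Short-haul: Pacifica 53/77 = 68.8%, TransGlobal 822/1483 = 55.4% → Pacifica
Medium-haul: Pacifica 388/684 = 56.7%, TransGlobal 243/486 = 50.0% → Pacifica
Long-haul: Pacifica 189/753 = 25.1%, TransGlobal 27/145 = 18.6% → Pacifica
Overall: Pacifica 630/1514 = 41.6%, TransGlobal 1092/2114 = 51.7% → TransGlobal
Pacifica wins each route group but TransGlobal wins overall — the comparison reverses. Pacifica's flights skew toward long-haul, which has a lower base rate.

Yes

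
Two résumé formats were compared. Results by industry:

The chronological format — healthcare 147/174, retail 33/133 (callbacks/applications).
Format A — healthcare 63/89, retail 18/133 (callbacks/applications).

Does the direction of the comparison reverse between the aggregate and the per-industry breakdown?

No

Healthcare: the chronological format 147/174 = 84.5%, Format A 63/89 = 70.8% → the chronological format
Retail: the chronological format 33/133 = 24.8%, Format A 18/133 = 13.5% → the chronological format
Overall: the chronological format 180/307 = 58.6%, Format A 81/222 = 36.5% → the chronological format
The chronological format wins overall and in every industry group — no reversal.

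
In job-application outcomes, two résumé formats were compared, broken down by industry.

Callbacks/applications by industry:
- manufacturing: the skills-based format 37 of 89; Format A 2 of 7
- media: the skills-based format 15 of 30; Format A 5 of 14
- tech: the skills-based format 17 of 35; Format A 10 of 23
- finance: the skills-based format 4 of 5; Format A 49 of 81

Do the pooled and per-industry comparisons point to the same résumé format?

Manufacturing: the skills-based format 37/89 = 41.6%, Format A 2/7 = 28.6% → the skills-based format
Media: the skills-based format 15/30 = 50.0%, Format A 5/14 = 35.7% → the skills-based format
Tech: the skills-based format 17/35 = 48.6%, Format A 10/23 = 43.5% → the skills-based format
Finance: the skills-based format 4/5 = 80.0%, Format A 49/81 = 60.5% → the skills-based format
Overall: the skills-based format 73/159 = 45.9%, Format A 66/125 = 52.8% → Format A
The skills-based format wins each industry group but Format A wins overall — the comparison reverses. The skills-based format's applications skew toward manufacturing, which has a lower base rate.

No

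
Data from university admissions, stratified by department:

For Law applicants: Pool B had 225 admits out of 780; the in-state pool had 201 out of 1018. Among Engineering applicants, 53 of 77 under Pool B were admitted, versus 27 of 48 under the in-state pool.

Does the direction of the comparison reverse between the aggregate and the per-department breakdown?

No

Law: Pool B 225/780 = 28.8%, the in-state pool 201/1018 = 19.7% → Pool B
Engineering: Pool B 53/77 = 68.8%, the in-state pool 27/48 = 56.2% → Pool B
Overall: Pool B 278/857 = 32.4%, the in-state pool 228/1066 = 21.4% → Pool B
Pool B wins overall and in every department group — no reversal.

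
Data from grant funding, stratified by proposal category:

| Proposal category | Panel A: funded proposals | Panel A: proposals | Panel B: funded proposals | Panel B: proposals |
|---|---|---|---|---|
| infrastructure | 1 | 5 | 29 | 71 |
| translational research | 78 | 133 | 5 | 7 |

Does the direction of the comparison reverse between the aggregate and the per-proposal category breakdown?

Yes

Infrastructure: Panel A 1/5 = 20.0%, Panel B 29/71 = 40.8% → Panel B
Translational research: Panel A 78/133 = 58.6%, Panel B 5/7 = 71.4% → Panel B
Overall: Panel A 79/138 = 57.2%, Panel B 34/78 = 43.6% → Panel A
Panel B wins each proposal group but Panel A wins overall — the comparison reverses. Panel B's proposals skew toward infrastructure, which has a lower base rate.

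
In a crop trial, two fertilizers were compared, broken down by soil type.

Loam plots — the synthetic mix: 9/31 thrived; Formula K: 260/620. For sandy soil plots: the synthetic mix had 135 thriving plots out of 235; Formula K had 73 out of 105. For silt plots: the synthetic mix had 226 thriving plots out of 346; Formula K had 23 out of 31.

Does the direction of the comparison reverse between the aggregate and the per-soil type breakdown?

Yes

Loam: the synthetic mix 9/31 = 29.0%, Formula K 260/620 = 41.9% → Formula K
Sandy soil: the synthetic mix 135/235 = 57.4%, Formula K 73/105 = 69.5% → Formula K
Silt: the synthetic mix 226/346 = 65.3%, Formula K 23/31 = 74.2% → Formula K
Overall: the synthetic mix 370/612 = 60.5%, Formula K 356/756 = 47.1% → the synthetic mix
Formula K wins each soil group but the synthetic mix wins overall — the comparison reverses. Formula K's plots skew toward loam, which has a lower base rate.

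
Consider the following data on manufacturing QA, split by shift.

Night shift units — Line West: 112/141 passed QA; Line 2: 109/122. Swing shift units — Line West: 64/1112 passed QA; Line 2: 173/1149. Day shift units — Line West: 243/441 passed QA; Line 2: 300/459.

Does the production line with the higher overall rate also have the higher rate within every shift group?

Night shift: Line West 112/141 = 79.4%, Line 2 109/122 = 89.3% → Line 2
Swing shift: Line West 64/1112 = 5.8%, Line 2 173/1149 = 15.1% → Line 2
Day shift: Line West 243/441 = 55.1%, Line 2 300/459 = 65.4% → Line 2
Overall: Line West 419/1694 = 24.7%, Line 2 582/1730 = 33.6% → Line 2
Line 2 wins overall and in every shift group — no reversal.

Yes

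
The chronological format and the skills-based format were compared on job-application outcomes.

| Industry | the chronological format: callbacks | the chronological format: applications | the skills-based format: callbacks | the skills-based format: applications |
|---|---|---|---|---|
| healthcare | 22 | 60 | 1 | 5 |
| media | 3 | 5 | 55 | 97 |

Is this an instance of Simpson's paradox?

Yes

Healthcare: the chronological format 22/60 = 36.7%, the skills-based format 1/5 = 20.0% → the chronological format
Media: the chronological format 3/5 = 60.0%, the skills-based format 55/97 = 56.7% → the chronological format
Overall: the chronological format 25/65 = 38.5%, the skills-based format 56/102 = 54.9% → the skills-based format
The chronological format wins each industry group but the skills-based format wins overall — the comparison reverses. The chronological format's applications skew toward healthcare, which has a lower base rate.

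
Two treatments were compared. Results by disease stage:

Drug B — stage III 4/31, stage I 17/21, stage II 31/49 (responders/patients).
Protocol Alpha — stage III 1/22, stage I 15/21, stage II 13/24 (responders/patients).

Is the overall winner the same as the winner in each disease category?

Yes

Stage III: Drug B 4/31 = 12.9%, Protocol Alpha 1/22 = 4.5% → Drug B
Stage I: Drug B 17/21 = 81.0%, Protocol Alpha 15/21 = 71.4% → Drug B
Stage II: Drug B 31/49 = 63.3%, Protocol Alpha 13/24 = 54.2% → Drug B
Overall: Drug B 52/101 = 51.5%, Protocol Alpha 29/67 = 43.3% → Drug B
Drug B wins overall and in every disease group — no reversal.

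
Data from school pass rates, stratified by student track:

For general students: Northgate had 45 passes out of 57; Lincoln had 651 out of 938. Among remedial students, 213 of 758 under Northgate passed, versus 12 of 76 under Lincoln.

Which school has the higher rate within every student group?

Northgate

General: Northgate 45/57 = 78.9%, Lincoln 651/938 = 69.4% → Northgate
Remedial: Northgate 213/758 = 28.1%, Lincoln 12/76 = 15.8% → Northgate
Northgate has the higher rate in both groups.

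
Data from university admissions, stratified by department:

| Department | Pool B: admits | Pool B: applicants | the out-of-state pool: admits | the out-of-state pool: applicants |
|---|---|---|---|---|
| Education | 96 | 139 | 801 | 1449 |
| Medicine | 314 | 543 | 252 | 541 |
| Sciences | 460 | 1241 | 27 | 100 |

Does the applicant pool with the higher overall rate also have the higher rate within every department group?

No

Education: Pool B 96/139 = 69.1%, the out-of-state pool 801/1449 = 55.3% → Pool B
Medicine: Pool B 314/543 = 57.8%, the out-of-state pool 252/541 = 46.6% → Pool B
Sciences: Pool B 460/1241 = 37.1%, the out-of-state pool 27/100 = 27.0% → Pool B
Overall: Pool B 870/1923 = 45.2%, the out-of-state pool 1080/2090 = 51.7% → the out-of-state pool
Pool B wins each department group but the out-of-state pool wins overall — the comparison reverses. Pool B's applicants skew toward Sciences, which has a lower base rate.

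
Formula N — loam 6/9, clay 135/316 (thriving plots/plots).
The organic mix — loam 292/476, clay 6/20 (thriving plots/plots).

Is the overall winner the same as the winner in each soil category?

Loam: Formula N 6/9 = 66.7%, the organic mix 292/476 = 61.3% → Formula N
Clay: Formula N 135/316 = 42.7%, the organic mix 6/20 = 30.0% → Formula N
Overall: Formula N 141/325 = 43.4%, the organic mix 298/496 = 60.1% → the organic mix
Formula N wins each soil group but the organic mix wins overall — the comparison reverses. Formula N's plots skew toward clay, which has a lower base rate.

No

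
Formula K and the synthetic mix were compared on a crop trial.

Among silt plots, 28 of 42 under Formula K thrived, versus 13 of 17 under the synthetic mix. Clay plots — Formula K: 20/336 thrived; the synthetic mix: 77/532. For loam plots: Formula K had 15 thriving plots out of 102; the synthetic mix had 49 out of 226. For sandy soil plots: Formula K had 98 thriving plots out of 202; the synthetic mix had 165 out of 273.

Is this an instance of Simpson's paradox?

Silt: Formula K 28/42 = 66.7%, the synthetic mix 13/17 = 76.5% → the synthetic mix
Clay: Formula K 20/336 = 6.0%, the synthetic mix 77/532 = 14.5% → the synthetic mix
Loam: Formula K 15/102 = 14.7%, the synthetic mix 49/226 = 21.7% → the synthetic mix
Sandy soil: Formula K 98/202 = 48.5%, the synthetic mix 165/273 = 60.4% → the synthetic mix
Overall: Formula K 161/682 = 23.6%, the synthetic mix 304/1048 = 29.0% → the synthetic mix
The synthetic mix wins overall and in every soil group — no reversal.

No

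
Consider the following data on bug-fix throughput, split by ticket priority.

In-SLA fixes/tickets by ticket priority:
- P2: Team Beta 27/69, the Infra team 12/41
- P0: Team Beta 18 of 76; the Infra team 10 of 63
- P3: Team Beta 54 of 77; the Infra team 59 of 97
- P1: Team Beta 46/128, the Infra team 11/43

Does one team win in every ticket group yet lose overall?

P2: Team Beta 27/69 = 39.1%, the Infra team 12/41 = 29.3% → Team Beta
P0: Team Beta 18/76 = 23.7%, the Infra team 10/63 = 15.9% → Team Beta
P3: Team Beta 54/77 = 70.1%, the Infra team 59/97 = 60.8% → Team Beta
P1: Team Beta 46/128 = 35.9%, the Infra team 11/43 = 25.6% → Team Beta
Overall: Team Beta 145/350 = 41.4%, the Infra team 92/244 = 37.7% → Team Beta
Team Beta wins overall and in every ticket group — no reversal.

No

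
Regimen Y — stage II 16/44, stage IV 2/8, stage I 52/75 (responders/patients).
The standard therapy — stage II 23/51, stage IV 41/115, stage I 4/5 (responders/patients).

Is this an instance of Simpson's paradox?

Stage II: Regimen Y 16/44 = 36.4%, the standard therapy 23/51 = 45.1% → the standard therapy
Stage IV: Regimen Y 2/8 = 25.0%, the standard therapy 41/115 = 35.7% → the standard therapy
Stage I: Regimen Y 52/75 = 69.3%, the standard therapy 4/5 = 80.0% → the standard therapy
Overall: Regimen Y 70/127 = 55.1%, the standard therapy 68/171 = 39.8% → Regimen Y
The standard therapy wins each disease group but Regimen Y wins overall — the comparison reverses. The standard therapy's patients skew toward stage IV, which has a lower base rate.

Yes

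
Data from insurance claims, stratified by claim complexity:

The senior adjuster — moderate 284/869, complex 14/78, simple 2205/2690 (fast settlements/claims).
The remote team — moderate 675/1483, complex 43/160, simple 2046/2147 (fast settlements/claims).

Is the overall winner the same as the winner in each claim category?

Moderate: the senior adjuster 284/869 = 32.7%, the remote team 675/1483 = 45.5% → the remote team
Complex: the senior adjuster 14/78 = 17.9%, the remote team 43/160 = 26.9% → the remote team
Simple: the senior adjuster 2205/2690 = 82.0%, the remote team 2046/2147 = 95.3% → the remote team
Overall: the senior adjuster 2503/3637 = 68.8%, the remote team 2764/3790 = 72.9% → the remote team
The remote team wins overall and in every claim group — no reversal.

Yes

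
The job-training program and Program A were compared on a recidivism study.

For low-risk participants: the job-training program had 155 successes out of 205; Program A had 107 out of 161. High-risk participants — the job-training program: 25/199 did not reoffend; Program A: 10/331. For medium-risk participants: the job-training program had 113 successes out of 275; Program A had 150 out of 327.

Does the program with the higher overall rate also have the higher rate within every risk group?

No

Low-risk: the job-training program 155/205 = 75.6%, Program A 107/161 = 66.5% → the job-training program
High-risk: the job-training program 25/199 = 12.6%, Program A 10/331 = 3.0% → the job-training program
Medium-risk: the job-training program 113/275 = 41.1%, Program A 150/327 = 45.9% → Program A
Overall: the job-training program 293/679 = 43.2%, Program A 267/819 = 32.6% → the job-training program
Neither sweeps: the job-training program wins 2 of 3 groups, Program A wins 1. The job-training program wins overall but not every group — no Simpson reversal.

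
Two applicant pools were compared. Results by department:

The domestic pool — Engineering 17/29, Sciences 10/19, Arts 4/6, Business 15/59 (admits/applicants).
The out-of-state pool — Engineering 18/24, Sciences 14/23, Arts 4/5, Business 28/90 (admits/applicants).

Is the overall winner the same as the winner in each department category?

Engineering: the domestic pool 17/29 = 58.6%, the out-of-state pool 18/24 = 75.0% → the out-of-state pool
Sciences: the domestic pool 10/19 = 52.6%, the out-of-state pool 14/23 = 60.9% → the out-of-state pool
Arts: the domestic pool 4/6 = 66.7%, the out-of-state pool 4/5 = 80.0% → the out-of-state pool
Business: the domestic pool 15/59 = 25.4%, the out-of-state pool 28/90 = 31.1% → the out-of-state pool
Overall: the domestic pool 46/113 = 40.7%, the out-of-state pool 64/142 = 45.1% → the out-of-state pool
The out-of-state pool wins overall and in every department group — no reversal.

Yes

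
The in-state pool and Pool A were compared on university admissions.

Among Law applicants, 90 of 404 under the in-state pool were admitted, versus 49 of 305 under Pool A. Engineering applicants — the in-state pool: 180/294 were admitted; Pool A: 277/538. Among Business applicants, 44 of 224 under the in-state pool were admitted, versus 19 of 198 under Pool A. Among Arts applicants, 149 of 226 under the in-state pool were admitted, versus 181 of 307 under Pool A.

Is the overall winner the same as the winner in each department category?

Yes

Law: the in-state pool 90/404 = 22.3%, Pool A 49/305 = 16.1% → the in-state pool
Engineering: the in-state pool 180/294 = 61.2%, Pool A 277/538 = 51.5% → the in-state pool
Business: the in-state pool 44/224 = 19.6%, Pool A 19/198 = 9.6% → the in-state pool
Arts: the in-state pool 149/226 = 65.9%, Pool A 181/307 = 59.0% → the in-state pool
Overall: the in-state pool 463/1148 = 40.3%, Pool A 526/1348 = 39.0% → the in-state pool
The in-state pool wins overall and in every department group — no reversal.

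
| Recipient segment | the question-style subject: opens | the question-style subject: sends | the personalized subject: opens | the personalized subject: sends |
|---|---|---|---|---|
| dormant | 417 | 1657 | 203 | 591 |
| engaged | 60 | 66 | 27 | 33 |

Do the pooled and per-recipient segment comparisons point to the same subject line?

No

Dormant: the question-style subject 417/1657 = 25.2%, the personalized subject 203/591 = 34.3% → the personalized subject
Engaged: the question-style subject 60/66 = 90.9%, the personalized subject 27/33 = 81.8% → the question-style subject
Overall: the question-style subject 477/1723 = 27.7%, the personalized subject 230/624 = 36.9% → the personalized subject
Neither sweeps: the question-style subject wins 1 of 2 groups, the personalized subject wins 1. The personalized subject wins overall but not every group — no Simpson reversal.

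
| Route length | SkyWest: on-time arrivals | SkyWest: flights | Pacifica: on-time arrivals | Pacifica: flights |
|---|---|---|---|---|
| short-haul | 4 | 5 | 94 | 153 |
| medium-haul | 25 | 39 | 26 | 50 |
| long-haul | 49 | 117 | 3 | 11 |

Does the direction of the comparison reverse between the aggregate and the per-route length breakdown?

Yes

Short-haul: SkyWest 4/5 = 80.0%, Pacifica 94/153 = 61.4% → SkyWest
Medium-haul: SkyWest 25/39 = 64.1%, Pacifica 26/50 = 52.0% → SkyWest
Long-haul: SkyWest 49/117 = 41.9%, Pacifica 3/11 = 27.3% → SkyWest
Overall: SkyWest 78/161 = 48.4%, Pacifica 123/214 = 57.5% → Pacifica
SkyWest wins each route group but Pacifica wins overall — the comparison reverses. SkyWest's flights skew toward long-haul, which has a lower base rate.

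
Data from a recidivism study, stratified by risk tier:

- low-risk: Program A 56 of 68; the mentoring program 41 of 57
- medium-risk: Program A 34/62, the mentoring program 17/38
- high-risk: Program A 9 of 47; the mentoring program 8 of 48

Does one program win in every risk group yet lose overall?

Low-risk: Program A 56/68 = 82.4%, the mentoring program 41/57 = 71.9% → Program A
Medium-risk: Program A 34/62 = 54.8%, the mentoring program 17/38 = 44.7% → Program A
High-risk: Program A 9/47 = 19.1%, the mentoring program 8/48 = 16.7% → Program A
Overall: Program A 99/177 = 55.9%, the mentoring program 66/143 = 46.2% → Program A
Program A wins overall and in every risk group — no reversal.

No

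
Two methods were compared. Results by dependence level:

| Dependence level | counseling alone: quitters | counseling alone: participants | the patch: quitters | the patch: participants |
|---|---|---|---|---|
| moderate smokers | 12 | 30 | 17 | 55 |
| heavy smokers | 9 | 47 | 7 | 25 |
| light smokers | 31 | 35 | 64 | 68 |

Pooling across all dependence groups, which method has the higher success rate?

Moderate smokers: counseling alone 12/30 = 40.0%, the patch 17/55 = 30.9% → counseling alone
Heavy smokers: counseling alone 9/47 = 19.1%, the patch 7/25 = 28.0% → the patch
Light smokers: counseling alone 31/35 = 88.6%, the patch 64/68 = 94.1% → the patch
Overall: counseling alone 52/112 = 46.4%, the patch 88/148 = 59.5% → the patch
(Neither sweeps every dependence group, but the patch has the higher pooled rate.)

the patch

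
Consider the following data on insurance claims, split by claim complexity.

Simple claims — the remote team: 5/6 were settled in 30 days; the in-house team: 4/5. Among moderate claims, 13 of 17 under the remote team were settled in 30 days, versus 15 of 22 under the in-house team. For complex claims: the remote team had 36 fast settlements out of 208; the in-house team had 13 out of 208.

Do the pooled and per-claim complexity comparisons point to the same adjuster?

Simple: the remote team 5/6 = 83.3%, the in-house team 4/5 = 80.0% → the remote team
Moderate: the remote team 13/17 = 76.5%, the in-house team 15/22 = 68.2% → the remote team
Complex: the remote team 36/208 = 17.3%, the in-house team 13/208 = 6.2% → the remote team
Overall: the remote team 54/231 = 23.4%, the in-house team 32/235 = 13.6% → the remote team
The remote team wins overall and in every claim group — no reversal.

Yes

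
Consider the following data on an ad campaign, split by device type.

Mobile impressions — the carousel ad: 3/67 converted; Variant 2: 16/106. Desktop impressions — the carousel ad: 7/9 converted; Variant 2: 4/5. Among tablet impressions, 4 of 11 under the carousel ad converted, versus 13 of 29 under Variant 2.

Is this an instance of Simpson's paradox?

No

Mobile: the carousel ad 3/67 = 4.5%, Variant 2 16/106 = 15.1% → Variant 2
Desktop: the carousel ad 7/9 = 77.8%, Variant 2 4/5 = 80.0% → Variant 2
Tablet: the carousel ad 4/11 = 36.4%, Variant 2 13/29 = 44.8% → Variant 2
Overall: the carousel ad 14/87 = 16.1%, Variant 2 33/140 = 23.6% → Variant 2
Variant 2 wins overall and in every device group — no reversal.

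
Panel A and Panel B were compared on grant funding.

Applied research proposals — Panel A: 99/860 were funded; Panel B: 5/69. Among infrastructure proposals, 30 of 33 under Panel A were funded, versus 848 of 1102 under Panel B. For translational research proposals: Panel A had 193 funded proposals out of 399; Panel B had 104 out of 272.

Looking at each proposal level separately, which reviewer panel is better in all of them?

Applied research: Panel A 99/860 = 11.5%, Panel B 5/69 = 7.2% → Panel A
Infrastructure: Panel A 30/33 = 90.9%, Panel B 848/1102 = 77.0% → Panel A
Translational research: Panel A 193/399 = 48.4%, Panel B 104/272 = 38.2% → Panel A
Panel A has the higher rate in all 3 groups.

Panel A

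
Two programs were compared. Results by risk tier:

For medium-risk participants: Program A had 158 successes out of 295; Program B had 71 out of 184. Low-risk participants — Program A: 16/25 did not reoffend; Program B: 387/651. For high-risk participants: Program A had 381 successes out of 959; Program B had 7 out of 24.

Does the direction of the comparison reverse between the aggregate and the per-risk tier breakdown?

Yes

Medium-risk: Program A 158/295 = 53.6%, Program B 71/184 = 38.6% → Program A
Low-risk: Program A 16/25 = 64.0%, Program B 387/651 = 59.4% → Program A
High-risk: Program A 381/959 = 39.7%, Program B 7/24 = 29.2% → Program A
Overall: Program A 555/1279 = 43.4%, Program B 465/859 = 54.1% → Program B
Program A wins each risk group but Program B wins overall — the comparison reverses. Program A's participants skew toward high-risk, which has a lower base rate.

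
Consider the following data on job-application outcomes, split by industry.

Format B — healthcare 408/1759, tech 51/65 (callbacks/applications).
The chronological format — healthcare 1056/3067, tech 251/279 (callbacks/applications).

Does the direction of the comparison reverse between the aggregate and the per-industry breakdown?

No

Healthcare: Format B 408/1759 = 23.2%, the chronological format 1056/3067 = 34.4% → the chronological format
Tech: Format B 51/65 = 78.5%, the chronological format 251/279 = 90.0% → the chronological format
Overall: Format B 459/1824 = 25.2%, the chronological format 1307/3346 = 39.1% → the chronological format
The chronological format wins overall and in every industry group — no reversal.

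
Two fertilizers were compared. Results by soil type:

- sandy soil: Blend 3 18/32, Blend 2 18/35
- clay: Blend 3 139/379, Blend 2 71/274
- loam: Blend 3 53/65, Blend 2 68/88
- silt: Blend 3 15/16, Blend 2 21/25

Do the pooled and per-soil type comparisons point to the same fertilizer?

Yes

Sandy soil: Blend 3 18/32 = 56.2%, Blend 2 18/35 = 51.4% → Blend 3
Clay: Blend 3 139/379 = 36.7%, Blend 2 71/274 = 25.9% → Blend 3
Loam: Blend 3 53/65 = 81.5%, Blend 2 68/88 = 77.3% → Blend 3
Silt: Blend 3 15/16 = 93.8%, Blend 2 21/25 = 84.0% → Blend 3
Overall: Blend 3 225/492 = 45.7%, Blend 2 178/422 = 42.2% → Blend 3
Blend 3 wins overall and in every soil group — no reversal.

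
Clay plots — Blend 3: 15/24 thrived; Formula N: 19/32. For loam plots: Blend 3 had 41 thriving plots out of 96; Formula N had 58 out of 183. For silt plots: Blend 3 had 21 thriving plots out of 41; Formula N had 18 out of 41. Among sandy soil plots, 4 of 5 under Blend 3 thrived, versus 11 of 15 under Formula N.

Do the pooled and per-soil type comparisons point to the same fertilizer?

Clay: Blend 3 15/24 = 62.5%, Formula N 19/32 = 59.4% → Blend 3
Loam: Blend 3 41/96 = 42.7%, Formula N 58/183 = 31.7% → Blend 3
Silt: Blend 3 21/41 = 51.2%, Formula N 18/41 = 43.9% → Blend 3
Sandy soil: Blend 3 4/5 = 80.0%, Formula N 11/15 = 73.3% → Blend 3
Overall: Blend 3 81/166 = 48.8%, Formula N 106/271 = 39.1% → Blend 3
Blend 3 wins overall and in every soil group — no reversal.

Yes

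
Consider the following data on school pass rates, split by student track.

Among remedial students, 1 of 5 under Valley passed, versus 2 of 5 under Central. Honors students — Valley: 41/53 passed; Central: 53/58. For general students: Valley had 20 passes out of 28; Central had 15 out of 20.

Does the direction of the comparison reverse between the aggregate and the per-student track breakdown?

No

Remedial: Valley 1/5 = 20.0%, Central 2/5 = 40.0% → Central
Honors: Valley 41/53 = 77.4%, Central 53/58 = 91.4% → Central
General: Valley 20/28 = 71.4%, Central 15/20 = 75.0% → Central
Overall: Valley 62/86 = 72.1%, Central 70/83 = 84.3% → Central
Central wins overall and in every student group — no reversal.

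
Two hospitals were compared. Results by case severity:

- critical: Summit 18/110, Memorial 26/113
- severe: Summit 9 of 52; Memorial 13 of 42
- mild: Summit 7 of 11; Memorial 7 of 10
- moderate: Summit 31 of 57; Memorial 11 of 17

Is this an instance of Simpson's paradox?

No

Critical: Summit 18/110 = 16.4%, Memorial 26/113 = 23.0% → Memorial
Severe: Summit 9/52 = 17.3%, Memorial 13/42 = 31.0% → Memorial
Mild: Summit 7/11 = 63.6%, Memorial 7/10 = 70.0% → Memorial
Moderate: Summit 31/57 = 54.4%, Memorial 11/17 = 64.7% → Memorial
Overall: Summit 65/230 = 28.3%, Memorial 57/182 = 31.3% → Memorial
Memorial wins overall and in every case group — no reversal.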